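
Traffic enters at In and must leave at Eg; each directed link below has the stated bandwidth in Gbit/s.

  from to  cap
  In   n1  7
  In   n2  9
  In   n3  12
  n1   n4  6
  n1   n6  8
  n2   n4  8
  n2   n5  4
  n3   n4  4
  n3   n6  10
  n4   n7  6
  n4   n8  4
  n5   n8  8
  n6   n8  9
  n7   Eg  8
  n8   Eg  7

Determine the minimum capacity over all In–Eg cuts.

Augment In→n1→n4→n7→Eg: bottleneck 6, flow now 6.
Augment In→n1→n6→n8→Eg: bottleneck 1, flow now 7.
Augment In→n2→n4→n8→Eg: bottleneck 4, flow now 11.
Augment In→n2→n5→n8→Eg: bottleneck 2, flow now 13.
No augmenting path remains; maximum flow = 13.
By max-flow min-cut, the minimum cut capacity equals the max flow.
In the residual graph, reachable from In: {In, n1, n2, n3, n4, n5, n6, n8}.
Min-cut edges: n4→n7 (6), n8→Eg (7); capacity 6 + 7 = 13.

13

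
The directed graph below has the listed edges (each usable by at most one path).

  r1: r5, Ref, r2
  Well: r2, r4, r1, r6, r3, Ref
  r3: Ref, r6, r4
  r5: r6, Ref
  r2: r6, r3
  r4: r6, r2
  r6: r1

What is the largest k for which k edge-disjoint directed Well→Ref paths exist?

4

Assign every edge capacity 1; by Menger, the answer equals the max flow.
Path Well→Ref (+1); total 1.
Path Well→r1→Ref (+1); total 2.
Path Well→r3→Ref (+1); total 3.
Path Well→r6→r1→r5→Ref (+1); total 4.
No residual Well→Ref path; max flow = 4.
Certifying cut of size 4: {Well→Ref, Well→r1, r3→Ref, r6→r1}.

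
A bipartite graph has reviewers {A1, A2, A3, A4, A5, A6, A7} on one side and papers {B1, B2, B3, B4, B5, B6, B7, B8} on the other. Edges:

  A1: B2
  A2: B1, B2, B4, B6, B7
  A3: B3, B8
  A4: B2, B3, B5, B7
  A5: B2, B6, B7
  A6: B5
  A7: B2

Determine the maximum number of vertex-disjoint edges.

6

Unit-capacity flow: source→left, listed edges, right→sink; max matching = max flow.
Augmenting path A1→B2 (+1); matched 1.
Augmenting path A2→B1 (+1); matched 2.
Augmenting path A3→B3 (+1); matched 3.
Augmenting path A4→B5 (+1); matched 4.
Augmenting path A5→B6 (+1); matched 5.
Augmenting path A6→B5→A4→B7 (+1); matched 6.
No augmenting path remains; maximum matching = 6.
König certificate: {A2, A3, A4, A5, A6, B2} is a vertex cover of size 6 (every listed pair touches it), so no matching can be larger.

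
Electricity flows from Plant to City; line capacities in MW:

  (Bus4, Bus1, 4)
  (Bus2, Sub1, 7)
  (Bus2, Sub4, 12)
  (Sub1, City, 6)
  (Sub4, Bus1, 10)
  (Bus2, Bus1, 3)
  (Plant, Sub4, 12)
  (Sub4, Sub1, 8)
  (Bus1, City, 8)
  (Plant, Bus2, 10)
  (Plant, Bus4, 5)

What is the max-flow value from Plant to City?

Augment Plant→Bus4→Bus1→City: bottleneck 4, flow now 4.
Augment Plant→Bus2→Sub1→City: bottleneck 6, flow now 10.
Augment Plant→Bus2→Bus1→City: bottleneck 3, flow now 13.
Augment Plant→Sub4→Bus1→City: bottleneck 1, flow now 14.
No augmenting path remains; maximum flow = 14.
In the residual graph, reachable from Plant: {Plant, Bus4, Bus2, Sub4, Sub1, Bus1}.
Min-cut edges: Sub1→City (6), Bus1→City (8); capacity 6 + 8 = 14.
This cut is saturated, so no flow can exceed 14.

14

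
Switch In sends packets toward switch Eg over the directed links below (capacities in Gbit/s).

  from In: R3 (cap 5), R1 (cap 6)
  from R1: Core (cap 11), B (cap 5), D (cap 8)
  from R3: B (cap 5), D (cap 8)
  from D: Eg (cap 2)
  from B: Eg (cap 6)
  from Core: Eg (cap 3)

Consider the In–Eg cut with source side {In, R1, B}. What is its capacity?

Edges leaving {In, R1, B}: In→R3 (5), R1→D (8), R1→Core (11), B→Eg (6).
Cut capacity = 5 + 8 + 11 + 6 = 30.

30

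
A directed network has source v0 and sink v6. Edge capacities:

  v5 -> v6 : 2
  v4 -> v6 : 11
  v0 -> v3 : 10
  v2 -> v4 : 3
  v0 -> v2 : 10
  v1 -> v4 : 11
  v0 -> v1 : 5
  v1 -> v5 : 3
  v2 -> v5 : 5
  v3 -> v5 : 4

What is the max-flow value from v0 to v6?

10

Augment v0→v1→v4→v6: bottleneck 5, flow now 5.
Augment v0→v2→v4→v6: bottleneck 3, flow now 8.
Augment v0→v2→v5→v6: bottleneck 2, flow now 10.
No augmenting path remains; maximum flow = 10.
In the residual graph, reachable from v0: {v0, v2, v3, v5}.
Min-cut edges: v0→v1 (5), v2→v4 (3), v5→v6 (2); capacity 5 + 3 + 2 = 10.
This cut is saturated, so no flow can exceed 10.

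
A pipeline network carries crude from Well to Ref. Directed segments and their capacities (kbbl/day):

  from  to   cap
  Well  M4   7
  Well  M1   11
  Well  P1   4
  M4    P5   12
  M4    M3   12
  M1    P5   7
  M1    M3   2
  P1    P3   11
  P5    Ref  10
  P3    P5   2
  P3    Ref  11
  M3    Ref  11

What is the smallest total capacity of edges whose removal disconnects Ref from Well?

Augment Well→M4→P5→Ref: bottleneck 7, flow now 7.
Augment Well→M1→P5→Ref: bottleneck 3, flow now 10.
Augment Well→M1→M3→Ref: bottleneck 2, flow now 12.
Augment Well→P1→P3→Ref: bottleneck 4, flow now 16.
Augment Well→M1→P5→M4→M3→Ref: bottleneck 4, flow now 20. (uses reverse residual edge)
No augmenting path remains; maximum flow = 20.
By max-flow min-cut, the minimum cut capacity equals the max flow.
In the residual graph, reachable from Well: {Well, M1}.
Min-cut edges: Well→M4 (7), Well→P1 (4), M1→P5 (7), M1→M3 (2); capacity 7 + 4 + 7 + 2 = 20.

20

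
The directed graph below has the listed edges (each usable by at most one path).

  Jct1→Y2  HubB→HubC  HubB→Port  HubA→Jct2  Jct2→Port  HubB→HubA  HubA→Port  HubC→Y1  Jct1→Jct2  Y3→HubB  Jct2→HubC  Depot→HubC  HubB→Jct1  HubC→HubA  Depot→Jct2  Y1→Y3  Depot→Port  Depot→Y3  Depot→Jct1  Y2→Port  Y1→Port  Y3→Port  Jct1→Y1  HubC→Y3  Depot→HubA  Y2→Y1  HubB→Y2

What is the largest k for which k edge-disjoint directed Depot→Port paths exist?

Assign every edge capacity 1; by Menger, the answer equals the max flow.
Path Depot→Port (+1); total 1.
Path Depot→Y3→Port (+1); total 2.
Path Depot→HubA→Port (+1); total 3.
Path Depot→Jct2→Port (+1); total 4.
Path Depot→Jct1→Y1→Port (+1); total 5.
Path Depot→HubC→Y3→HubB→Port (+1); total 6.
No residual Depot→Port path; max flow = 6.
Certifying cut of size 6: {Depot→HubA, Depot→HubC, Depot→Jct1, Depot→Jct2, Depot→Port, Depot→Y3}.

6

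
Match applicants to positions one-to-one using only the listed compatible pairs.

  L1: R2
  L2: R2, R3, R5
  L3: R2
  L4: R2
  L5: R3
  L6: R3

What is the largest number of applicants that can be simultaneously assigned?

3

Unit-capacity flow: source→left, listed edges, right→sink; max matching = max flow.
Augmenting path L1→R2 (+1); matched 1.
Augmenting path L2→R3 (+1); matched 2.
Augmenting path L5→R3→L2→R5 (+1); matched 3.
No augmenting path remains; maximum matching = 3.
König certificate: {L2, R2, R3} is a vertex cover of size 3 (every listed pair touches it), so no matching can be larger.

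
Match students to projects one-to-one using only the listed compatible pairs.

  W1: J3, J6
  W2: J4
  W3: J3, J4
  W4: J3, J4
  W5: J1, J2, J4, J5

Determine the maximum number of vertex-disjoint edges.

Unit-capacity flow: source→left, listed edges, right→sink; max matching = max flow.
Augmenting path W1→J3 (+1); matched 1.
Augmenting path W2→J4 (+1); matched 2.
Augmenting path W5→J1 (+1); matched 3.
Augmenting path W3→J3→W1→J6 (+1); matched 4.
No augmenting path remains; maximum matching = 4.
König certificate: {W1, W5, J3, J4} is a vertex cover of size 4 (every listed pair touches it), so no matching can be larger.

4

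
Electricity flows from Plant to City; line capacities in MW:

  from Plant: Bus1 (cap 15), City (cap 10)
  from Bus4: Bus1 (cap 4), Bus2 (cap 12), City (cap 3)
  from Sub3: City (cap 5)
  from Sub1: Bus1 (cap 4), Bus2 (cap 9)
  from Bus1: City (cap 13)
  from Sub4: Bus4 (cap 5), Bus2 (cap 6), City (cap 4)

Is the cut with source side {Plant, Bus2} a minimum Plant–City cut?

Given cut capacity: 15 + 10 = 25.
Augment Plant→City: bottleneck 10, flow now 10.
Augment Plant→Bus1→City: bottleneck 13, flow now 23.
No augmenting path remains; maximum flow = 23.
In the residual graph, reachable from Plant: {Plant, Bus1}.
Min-cut edges: Plant→City (10), Bus1→City (13); capacity 10 + 13 = 23.
Cut capacity 25 exceeds the max flow 23, so it is not minimum.

No — its capacity is 25, but the minimum cut has capacity 23.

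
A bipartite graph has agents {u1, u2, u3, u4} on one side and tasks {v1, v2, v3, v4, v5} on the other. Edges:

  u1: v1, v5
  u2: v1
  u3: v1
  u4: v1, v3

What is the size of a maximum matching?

3

Unit-capacity flow: source→left, listed edges, right→sink; max matching = max flow.
Augmenting path u1→v1 (+1); matched 1.
Augmenting path u4→v3 (+1); matched 2.
Augmenting path u2→v1→u1→v5 (+1); matched 3.
No augmenting path remains; maximum matching = 3.
König certificate: {u1, u4, v1} is a vertex cover of size 3 (every listed pair touches it), so no matching can be larger.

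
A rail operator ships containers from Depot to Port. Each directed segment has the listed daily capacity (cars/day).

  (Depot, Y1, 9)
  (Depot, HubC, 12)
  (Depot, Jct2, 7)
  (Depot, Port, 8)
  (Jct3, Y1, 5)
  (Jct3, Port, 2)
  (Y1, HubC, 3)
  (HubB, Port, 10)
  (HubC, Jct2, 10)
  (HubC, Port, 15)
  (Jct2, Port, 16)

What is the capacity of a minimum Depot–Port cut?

30

Augment Depot→Port: bottleneck 8, flow now 8.
Augment Depot→HubC→Port: bottleneck 12, flow now 20.
Augment Depot→Jct2→Port: bottleneck 7, flow now 27.
Augment Depot→Y1→HubC→Port: bottleneck 3, flow now 30.
No augmenting path remains; maximum flow = 30.
By max-flow min-cut, the minimum cut capacity equals the max flow.
In the residual graph, reachable from Depot: {Depot, Y1}.
Min-cut edges: Depot→HubC (12), Depot→Jct2 (7), Depot→Port (8), Y1→HubC (3); capacity 12 + 7 + 8 + 3 = 30.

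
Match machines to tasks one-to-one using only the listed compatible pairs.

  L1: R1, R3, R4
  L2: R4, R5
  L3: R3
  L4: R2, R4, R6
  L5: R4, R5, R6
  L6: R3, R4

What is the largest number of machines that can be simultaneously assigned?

Unit-capacity flow: source→left, listed edges, right→sink; max matching = max flow.
Augmenting path L1→R1 (+1); matched 1.
Augmenting path L2→R4 (+1); matched 2.
Augmenting path L3→R3 (+1); matched 3.
Augmenting path L4→R2 (+1); matched 4.
Augmenting path L5→R5 (+1); matched 5.
Augmenting path L6→R4→L2→R5→L5→R6 (+1); matched 6.
No augmenting path remains; maximum matching = 6.
König certificate: {L1, L2, L3, L4, L5, L6} is a vertex cover of size 6 (every listed pair touches it), so no matching can be larger.

6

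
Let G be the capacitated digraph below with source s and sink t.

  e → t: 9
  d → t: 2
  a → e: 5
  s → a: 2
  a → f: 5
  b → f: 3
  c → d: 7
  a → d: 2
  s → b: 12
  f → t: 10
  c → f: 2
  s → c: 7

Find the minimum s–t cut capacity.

9

Augment s→a→d→t: bottleneck 2, flow now 2.
Augment s→b→f→t: bottleneck 3, flow now 5.
Augment s→c→f→t: bottleneck 2, flow now 7.
Augment s→c→d→a→e→t: bottleneck 2, flow now 9. (uses reverse residual edge)
No augmenting path remains; maximum flow = 9.
By max-flow min-cut, the minimum cut capacity equals the max flow.
In the residual graph, reachable from s: {s, b, c, d}.
Min-cut edges: s→a (2), b→f (3), c→f (2), d→t (2); capacity 2 + 3 + 2 + 2 = 9.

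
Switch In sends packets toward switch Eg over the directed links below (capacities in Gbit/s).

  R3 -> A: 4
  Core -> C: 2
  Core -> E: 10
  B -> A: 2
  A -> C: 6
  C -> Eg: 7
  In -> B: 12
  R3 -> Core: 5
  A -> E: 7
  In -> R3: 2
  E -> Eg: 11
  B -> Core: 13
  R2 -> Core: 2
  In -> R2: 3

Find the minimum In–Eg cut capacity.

Augment In→B→Core→E→Eg: bottleneck 10, flow now 10.
Augment In→B→Core→C→Eg: bottleneck 2, flow now 12.
Augment In→R3→A→E→Eg: bottleneck 1, flow now 13.
Augment In→R3→A→C→Eg: bottleneck 1, flow now 14.
Augment In→R2→Core→B→A→C→Eg: bottleneck 2, flow now 16. (uses reverse residual edge)
No augmenting path remains; maximum flow = 16.
By max-flow min-cut, the minimum cut capacity equals the max flow.
In the residual graph, reachable from In: {In, R2}.
Min-cut edges: In→B (12), In→R3 (2), R2→Core (2); capacity 12 + 2 + 2 = 16.

16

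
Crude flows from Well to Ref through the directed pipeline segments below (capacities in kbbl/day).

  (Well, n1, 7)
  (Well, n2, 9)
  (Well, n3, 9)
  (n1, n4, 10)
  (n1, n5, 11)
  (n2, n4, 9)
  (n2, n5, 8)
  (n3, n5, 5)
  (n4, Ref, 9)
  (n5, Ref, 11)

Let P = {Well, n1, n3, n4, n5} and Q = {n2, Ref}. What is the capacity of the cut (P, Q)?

Edges leaving {Well, n1, n3, n4, n5}: Well→n2 (9), n4→Ref (9), n5→Ref (11).
Cut capacity = 9 + 9 + 11 = 29.

29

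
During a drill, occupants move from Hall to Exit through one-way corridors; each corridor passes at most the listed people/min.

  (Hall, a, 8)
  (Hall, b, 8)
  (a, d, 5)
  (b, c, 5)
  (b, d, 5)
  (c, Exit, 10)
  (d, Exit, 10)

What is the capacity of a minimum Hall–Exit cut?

13

Augment Hall→a→d→Exit: bottleneck 5, flow now 5.
Augment Hall→b→c→Exit: bottleneck 5, flow now 10.
Augment Hall→b→d→Exit: bottleneck 3, flow now 13.
No augmenting path remains; maximum flow = 13.
By max-flow min-cut, the minimum cut capacity equals the max flow.
In the residual graph, reachable from Hall: {Hall, a}.
Min-cut edges: Hall→b (8), a→d (5); capacity 8 + 5 = 13.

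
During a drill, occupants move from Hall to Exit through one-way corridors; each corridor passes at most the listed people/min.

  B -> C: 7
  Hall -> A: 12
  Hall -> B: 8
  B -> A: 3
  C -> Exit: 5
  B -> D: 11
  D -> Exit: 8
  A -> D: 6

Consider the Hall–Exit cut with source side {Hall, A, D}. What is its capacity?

16

Edges leaving {Hall, A, D}: Hall→B (8), D→Exit (8).
Cut capacity = 8 + 8 = 16.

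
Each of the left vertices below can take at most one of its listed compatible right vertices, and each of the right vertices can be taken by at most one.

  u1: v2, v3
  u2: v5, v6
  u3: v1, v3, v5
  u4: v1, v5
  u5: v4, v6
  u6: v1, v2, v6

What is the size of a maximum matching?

Unit-capacity flow: source→left, listed edges, right→sink; max matching = max flow.
Augmenting path u1→v2 (+1); matched 1.
Augmenting path u2→v5 (+1); matched 2.
Augmenting path u3→v1 (+1); matched 3.
Augmenting path u5→v4 (+1); matched 4.
Augmenting path u6→v6 (+1); matched 5.
Augmenting path u4→v1→u3→v3 (+1); matched 6.
No augmenting path remains; maximum matching = 6.
König certificate: {u1, u2, u3, u4, u5, u6} is a vertex cover of size 6 (every listed pair touches it), so no matching can be larger.

6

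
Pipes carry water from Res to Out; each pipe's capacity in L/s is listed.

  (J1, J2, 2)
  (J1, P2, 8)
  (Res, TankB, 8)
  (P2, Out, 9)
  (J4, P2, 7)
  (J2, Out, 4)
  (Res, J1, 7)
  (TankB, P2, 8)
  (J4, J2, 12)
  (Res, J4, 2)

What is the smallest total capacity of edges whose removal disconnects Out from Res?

13

Augment Res→J1→J2→Out: bottleneck 2, flow now 2.
Augment Res→J1→P2→Out: bottleneck 5, flow now 7.
Augment Res→TankB→P2→Out: bottleneck 4, flow now 11.
Augment Res→J4→J2→Out: bottleneck 2, flow now 13.
No augmenting path remains; maximum flow = 13.
By max-flow min-cut, the minimum cut capacity equals the max flow.
In the residual graph, reachable from Res: {Res, J1, TankB, P2}.
Min-cut edges: Res→J4 (2), J1→J2 (2), P2→Out (9); capacity 2 + 2 + 9 = 13.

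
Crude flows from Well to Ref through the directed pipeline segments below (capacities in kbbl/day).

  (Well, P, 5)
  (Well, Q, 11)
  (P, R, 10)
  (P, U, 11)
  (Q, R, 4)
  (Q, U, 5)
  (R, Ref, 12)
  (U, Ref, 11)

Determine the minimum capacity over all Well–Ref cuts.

14

Augment Well→P→R→Ref: bottleneck 5, flow now 5.
Augment Well→Q→R→Ref: bottleneck 4, flow now 9.
Augment Well→Q→U→Ref: bottleneck 5, flow now 14.
No augmenting path remains; maximum flow = 14.
By max-flow min-cut, the minimum cut capacity equals the max flow.
In the residual graph, reachable from Well: {Well, Q}.
Min-cut edges: Well→P (5), Q→R (4), Q→U (5); capacity 5 + 4 + 5 = 14.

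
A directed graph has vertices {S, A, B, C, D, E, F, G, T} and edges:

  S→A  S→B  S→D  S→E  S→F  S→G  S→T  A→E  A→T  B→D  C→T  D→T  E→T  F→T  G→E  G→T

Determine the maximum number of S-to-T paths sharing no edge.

6

Assign every edge capacity 1; by Menger, the answer equals the max flow.
Path S→T (+1); total 1.
Path S→A→T (+1); total 2.
Path S→D→T (+1); total 3.
Path S→E→T (+1); total 4.
Path S→F→T (+1); total 5.
Path S→G→T (+1); total 6.
No residual S→T path; max flow = 6.
Certifying cut of size 6: {D→T, S→A, S→E, S→F, S→G, S→T}.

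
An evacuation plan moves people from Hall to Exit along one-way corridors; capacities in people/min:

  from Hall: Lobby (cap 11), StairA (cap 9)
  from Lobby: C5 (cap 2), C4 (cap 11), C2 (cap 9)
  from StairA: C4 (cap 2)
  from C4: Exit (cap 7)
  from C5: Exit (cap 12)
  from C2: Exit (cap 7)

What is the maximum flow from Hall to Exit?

13

Augment Hall→Lobby→C4→Exit: bottleneck 7, flow now 7.
Augment Hall→Lobby→C5→Exit: bottleneck 2, flow now 9.
Augment Hall→Lobby→C2→Exit: bottleneck 2, flow now 11.
Augment Hall→StairA→C4→Lobby→C2→Exit: bottleneck 2, flow now 13. (uses reverse residual edge)
No augmenting path remains; maximum flow = 13.
In the residual graph, reachable from Hall: {Hall, StairA}.
Min-cut edges: Hall→Lobby (11), StairA→C4 (2); capacity 11 + 2 = 13.
This cut is saturated, so no flow can exceed 13.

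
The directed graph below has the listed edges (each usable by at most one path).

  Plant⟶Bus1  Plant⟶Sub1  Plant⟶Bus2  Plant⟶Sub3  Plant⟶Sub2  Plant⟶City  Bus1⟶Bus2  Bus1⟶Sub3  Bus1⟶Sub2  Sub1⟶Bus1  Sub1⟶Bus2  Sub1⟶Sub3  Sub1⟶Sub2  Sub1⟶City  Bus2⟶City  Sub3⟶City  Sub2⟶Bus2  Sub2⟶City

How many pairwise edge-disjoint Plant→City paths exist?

5

Assign every edge capacity 1; by Menger, the answer equals the max flow.
Path Plant→City (+1); total 1.
Path Plant→Sub1→City (+1); total 2.
Path Plant→Bus2→City (+1); total 3.
Path Plant→Sub3→City (+1); total 4.
Path Plant→Sub2→City (+1); total 5.
No residual Plant→City path; max flow = 5.
Certifying cut of size 5: {Bus2→City, Plant→City, Plant→Sub1, Sub2→City, Sub3→City}.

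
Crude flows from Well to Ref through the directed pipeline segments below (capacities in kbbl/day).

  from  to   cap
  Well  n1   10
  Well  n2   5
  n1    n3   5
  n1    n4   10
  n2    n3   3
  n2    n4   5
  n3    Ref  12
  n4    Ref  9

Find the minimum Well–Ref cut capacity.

15

Augment Well→n1→n3→Ref: bottleneck 5, flow now 5.
Augment Well→n1→n4→Ref: bottleneck 5, flow now 10.
Augment Well→n2→n3→Ref: bottleneck 3, flow now 13.
Augment Well→n2→n4→Ref: bottleneck 2, flow now 15.
No augmenting path remains; maximum flow = 15.
By max-flow min-cut, the minimum cut capacity equals the max flow.
In the residual graph, reachable from Well: {Well}.
Min-cut edges: Well→n1 (10), Well→n2 (5); capacity 10 + 5 = 15.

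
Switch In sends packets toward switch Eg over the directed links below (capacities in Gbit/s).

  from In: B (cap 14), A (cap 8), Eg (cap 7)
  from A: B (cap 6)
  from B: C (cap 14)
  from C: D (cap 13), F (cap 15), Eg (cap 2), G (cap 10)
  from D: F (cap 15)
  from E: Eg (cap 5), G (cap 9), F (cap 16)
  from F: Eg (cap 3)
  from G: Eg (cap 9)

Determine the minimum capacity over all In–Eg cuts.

21

Augment In→Eg: bottleneck 7, flow now 7.
Augment In→B→C→Eg: bottleneck 2, flow now 9.
Augment In→B→C→F→Eg: bottleneck 3, flow now 12.
Augment In→B→C→G→Eg: bottleneck 9, flow now 21.
No augmenting path remains; maximum flow = 21.
By max-flow min-cut, the minimum cut capacity equals the max flow.
In the residual graph, reachable from In: {In, A, B}.
Min-cut edges: In→Eg (7), B→C (14); capacity 7 + 14 = 21.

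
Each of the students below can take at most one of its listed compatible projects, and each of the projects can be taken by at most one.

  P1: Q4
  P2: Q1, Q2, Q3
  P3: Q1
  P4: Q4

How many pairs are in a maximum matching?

Unit-capacity flow: source→left, listed edges, right→sink; max matching = max flow.
Augmenting path P1→Q4 (+1); matched 1.
Augmenting path P2→Q1 (+1); matched 2.
Augmenting path P3→Q1→P2→Q2 (+1); matched 3.
No augmenting path remains; maximum matching = 3.
König certificate: {P2, P3, Q4} is a vertex cover of size 3 (every listed pair touches it), so no matching can be larger.

3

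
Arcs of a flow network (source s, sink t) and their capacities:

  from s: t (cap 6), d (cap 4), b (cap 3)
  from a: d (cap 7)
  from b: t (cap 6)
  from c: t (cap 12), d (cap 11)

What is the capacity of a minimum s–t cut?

9

Augment s→t: bottleneck 6, flow now 6.
Augment s→b→t: bottleneck 3, flow now 9.
No augmenting path remains; maximum flow = 9.
By max-flow min-cut, the minimum cut capacity equals the max flow.
In the residual graph, reachable from s: {s, d}.
Min-cut edges: s→b (3), s→t (6); capacity 3 + 6 = 9.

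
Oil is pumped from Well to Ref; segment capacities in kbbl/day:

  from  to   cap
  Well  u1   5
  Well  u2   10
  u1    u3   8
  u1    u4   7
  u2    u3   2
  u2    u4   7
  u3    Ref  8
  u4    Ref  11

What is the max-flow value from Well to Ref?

14

Augment Well→u1→u3→Ref: bottleneck 5, flow now 5.
Augment Well→u2→u3→Ref: bottleneck 2, flow now 7.
Augment Well→u2→u4→Ref: bottleneck 7, flow now 14.
No augmenting path remains; maximum flow = 14.
In the residual graph, reachable from Well: {Well, u2}.
Min-cut edges: Well→u1 (5), u2→u3 (2), u2→u4 (7); capacity 5 + 2 + 7 = 14.
This cut is saturated, so no flow can exceed 14.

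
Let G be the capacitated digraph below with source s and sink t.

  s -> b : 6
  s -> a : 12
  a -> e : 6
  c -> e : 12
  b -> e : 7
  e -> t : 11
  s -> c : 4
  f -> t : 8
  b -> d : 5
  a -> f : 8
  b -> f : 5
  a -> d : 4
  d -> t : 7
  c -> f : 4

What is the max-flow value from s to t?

Augment s→a→d→t: bottleneck 4, flow now 4.
Augment s→a→e→t: bottleneck 6, flow now 10.
Augment s→a→f→t: bottleneck 2, flow now 12.
Augment s→b→d→t: bottleneck 3, flow now 15.
Augment s→b→e→t: bottleneck 3, flow now 18.
Augment s→c→e→t: bottleneck 2, flow now 20.
Augment s→c→f→t: bottleneck 2, flow now 22.
No augmenting path remains; maximum flow = 22.
In the residual graph, reachable from s: {s}.
Min-cut edges: s→a (12), s→b (6), s→c (4); capacity 12 + 6 + 4 = 22.
This cut is saturated, so no flow can exceed 22.

22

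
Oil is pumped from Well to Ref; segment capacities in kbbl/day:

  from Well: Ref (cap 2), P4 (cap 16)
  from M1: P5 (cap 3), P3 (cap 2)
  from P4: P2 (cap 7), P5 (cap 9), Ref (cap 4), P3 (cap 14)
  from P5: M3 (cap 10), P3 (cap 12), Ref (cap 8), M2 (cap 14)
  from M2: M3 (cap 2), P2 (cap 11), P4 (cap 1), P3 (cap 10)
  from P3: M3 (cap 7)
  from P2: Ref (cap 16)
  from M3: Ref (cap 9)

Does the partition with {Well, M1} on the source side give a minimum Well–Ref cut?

Given cut capacity: 16 + 2 + 3 + 2 = 23.
Augment Well→Ref: bottleneck 2, flow now 2.
Augment Well→P4→Ref: bottleneck 4, flow now 6.
Augment Well→P4→P5→Ref: bottleneck 8, flow now 14.
Augment Well→P4→P2→Ref: bottleneck 4, flow now 18.
No augmenting path remains; maximum flow = 18.
In the residual graph, reachable from Well: {Well}.
Min-cut edges: Well→P4 (16), Well→Ref (2); capacity 16 + 2 = 18.
Cut capacity 23 exceeds the max flow 18, so it is not minimum.

No — its capacity is 23, but the minimum cut has capacity 18.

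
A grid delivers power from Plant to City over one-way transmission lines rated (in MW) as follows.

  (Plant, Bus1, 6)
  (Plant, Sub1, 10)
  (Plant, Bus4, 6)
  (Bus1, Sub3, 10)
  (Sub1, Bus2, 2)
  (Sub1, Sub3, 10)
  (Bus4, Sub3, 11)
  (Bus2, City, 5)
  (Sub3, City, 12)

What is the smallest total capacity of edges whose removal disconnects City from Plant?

14

Augment Plant→Bus1→Sub3→City: bottleneck 6, flow now 6.
Augment Plant→Sub1→Bus2→City: bottleneck 2, flow now 8.
Augment Plant→Sub1→Sub3→City: bottleneck 6, flow now 14.
No augmenting path remains; maximum flow = 14.
By max-flow min-cut, the minimum cut capacity equals the max flow.
In the residual graph, reachable from Plant: {Plant, Bus1, Sub1, Bus4, Sub3}.
Min-cut edges: Sub1→Bus2 (2), Sub3→City (12); capacity 2 + 12 = 14.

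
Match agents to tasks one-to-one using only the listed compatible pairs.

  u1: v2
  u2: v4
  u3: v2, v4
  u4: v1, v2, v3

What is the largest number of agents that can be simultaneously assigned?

3

Unit-capacity flow: source→left, listed edges, right→sink; max matching = max flow.
Augmenting path u1→v2 (+1); matched 1.
Augmenting path u2→v4 (+1); matched 2.
Augmenting path u4→v1 (+1); matched 3.
No augmenting path remains; maximum matching = 3.
König certificate: {u4, v2, v4} is a vertex cover of size 3 (every listed pair touches it), so no matching can be larger.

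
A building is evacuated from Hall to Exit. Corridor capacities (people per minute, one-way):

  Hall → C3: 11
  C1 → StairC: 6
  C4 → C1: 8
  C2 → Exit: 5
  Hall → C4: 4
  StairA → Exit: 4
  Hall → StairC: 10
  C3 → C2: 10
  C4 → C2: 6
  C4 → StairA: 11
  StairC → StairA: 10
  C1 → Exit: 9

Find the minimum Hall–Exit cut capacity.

Augment Hall→C4→StairA→Exit: bottleneck 4, flow now 4.
Augment Hall→C3→C2→Exit: bottleneck 5, flow now 9.
Augment Hall→StairC→StairA→C4→C1→Exit: bottleneck 4, flow now 13. (uses reverse residual edge)
No augmenting path remains; maximum flow = 13.
By max-flow min-cut, the minimum cut capacity equals the max flow.
In the residual graph, reachable from Hall: {Hall, StairC, C3, StairA, C2}.
Min-cut edges: Hall→C4 (4), StairA→Exit (4), C2→Exit (5); capacity 4 + 4 + 5 = 13.

13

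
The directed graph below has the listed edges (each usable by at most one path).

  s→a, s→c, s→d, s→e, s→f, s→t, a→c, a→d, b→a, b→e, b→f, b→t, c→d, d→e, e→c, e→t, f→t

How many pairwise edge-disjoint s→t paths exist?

Assign every edge capacity 1; by Menger, the answer equals the max flow.
Path s→t (+1); total 1.
Path s→e→t (+1); total 2.
Path s→f→t (+1); total 3.
No residual s→t path; max flow = 3.
Certifying cut of size 3: {e→t, s→f, s→t}.

3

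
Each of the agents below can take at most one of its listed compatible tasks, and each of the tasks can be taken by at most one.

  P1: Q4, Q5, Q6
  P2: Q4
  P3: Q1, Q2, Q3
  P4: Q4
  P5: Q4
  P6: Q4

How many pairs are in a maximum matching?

3

Unit-capacity flow: source→left, listed edges, right→sink; max matching = max flow.
Augmenting path P1→Q4 (+1); matched 1.
Augmenting path P3→Q1 (+1); matched 2.
Augmenting path P2→Q4→P1→Q5 (+1); matched 3.
No augmenting path remains; maximum matching = 3.
König certificate: {P1, P3, Q4} is a vertex cover of size 3 (every listed pair touches it), so no matching can be larger.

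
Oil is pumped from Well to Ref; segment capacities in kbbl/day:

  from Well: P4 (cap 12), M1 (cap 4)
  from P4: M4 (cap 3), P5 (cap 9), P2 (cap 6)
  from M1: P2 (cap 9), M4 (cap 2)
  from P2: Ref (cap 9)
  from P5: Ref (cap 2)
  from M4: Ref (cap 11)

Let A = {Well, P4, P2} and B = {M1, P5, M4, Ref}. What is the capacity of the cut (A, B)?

Edges leaving {Well, P4, P2}: Well→M1 (4), P4→P5 (9), P4→M4 (3), P2→Ref (9).
Cut capacity = 4 + 9 + 3 + 9 = 25.

25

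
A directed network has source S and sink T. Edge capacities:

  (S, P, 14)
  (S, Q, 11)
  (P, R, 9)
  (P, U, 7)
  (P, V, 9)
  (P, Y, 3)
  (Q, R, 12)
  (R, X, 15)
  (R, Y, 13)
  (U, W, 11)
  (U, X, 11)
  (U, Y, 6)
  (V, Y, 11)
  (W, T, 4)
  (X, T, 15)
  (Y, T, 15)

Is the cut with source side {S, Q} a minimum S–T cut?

No — its capacity is 26, but the minimum cut has capacity 25.

Given cut capacity: 14 + 12 = 26.
Augment S→P→Y→T: bottleneck 3, flow now 3.
Augment S→P→R→X→T: bottleneck 9, flow now 12.
Augment S→P→U→W→T: bottleneck 2, flow now 14.
Augment S→Q→R→X→T: bottleneck 6, flow now 20.
Augment S→Q→R→Y→T: bottleneck 5, flow now 25.
No augmenting path remains; maximum flow = 25.
In the residual graph, reachable from S: {S}.
Min-cut edges: S→P (14), S→Q (11); capacity 14 + 11 = 25.
Cut capacity 26 exceeds the max flow 25, so it is not minimum.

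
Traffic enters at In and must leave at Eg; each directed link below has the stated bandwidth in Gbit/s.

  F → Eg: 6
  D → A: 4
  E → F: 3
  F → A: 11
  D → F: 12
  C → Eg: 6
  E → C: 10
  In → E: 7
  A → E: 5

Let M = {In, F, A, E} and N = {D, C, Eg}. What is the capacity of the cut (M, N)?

16

Edges leaving {In, F, A, E}: F→Eg (6), E→C (10).
Cut capacity = 6 + 10 = 16.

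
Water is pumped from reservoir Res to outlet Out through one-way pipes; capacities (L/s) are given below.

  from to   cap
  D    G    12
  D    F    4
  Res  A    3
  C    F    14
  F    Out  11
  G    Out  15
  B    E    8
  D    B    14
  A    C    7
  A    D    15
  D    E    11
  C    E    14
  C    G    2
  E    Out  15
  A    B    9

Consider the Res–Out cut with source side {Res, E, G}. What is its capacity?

Edges leaving {Res, E, G}: Res→A (3), E→Out (15), G→Out (15).
Cut capacity = 3 + 15 + 15 = 33.

33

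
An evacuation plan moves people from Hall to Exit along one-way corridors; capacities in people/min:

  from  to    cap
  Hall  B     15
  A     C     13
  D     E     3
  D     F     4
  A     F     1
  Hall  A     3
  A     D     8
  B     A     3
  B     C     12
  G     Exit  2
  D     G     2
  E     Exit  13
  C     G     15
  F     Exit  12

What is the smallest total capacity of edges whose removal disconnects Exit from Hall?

8

Augment Hall→A→F→Exit: bottleneck 1, flow now 1.
Augment Hall→A→C→G→Exit: bottleneck 2, flow now 3.
Augment Hall→B→A→D→E→Exit: bottleneck 3, flow now 6.
Augment Hall→B→C→A→D→F→Exit: bottleneck 2, flow now 8. (uses reverse residual edge)
No augmenting path remains; maximum flow = 8.
By max-flow min-cut, the minimum cut capacity equals the max flow.
In the residual graph, reachable from Hall: {Hall, B, C, G}.
Min-cut edges: Hall→A (3), B→A (3), G→Exit (2); capacity 3 + 3 + 2 = 8.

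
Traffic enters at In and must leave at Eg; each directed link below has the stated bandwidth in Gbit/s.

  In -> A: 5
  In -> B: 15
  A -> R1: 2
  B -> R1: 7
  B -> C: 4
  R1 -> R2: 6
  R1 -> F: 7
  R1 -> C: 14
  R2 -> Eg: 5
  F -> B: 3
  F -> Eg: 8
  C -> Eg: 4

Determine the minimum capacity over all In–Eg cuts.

Augment In→B→C→Eg: bottleneck 4, flow now 4.
Augment In→A→R1→R2→Eg: bottleneck 2, flow now 6.
Augment In→B→R1→R2→Eg: bottleneck 3, flow now 9.
Augment In→B→R1→F→Eg: bottleneck 4, flow now 13.
No augmenting path remains; maximum flow = 13.
By max-flow min-cut, the minimum cut capacity equals the max flow.
In the residual graph, reachable from In: {In, A, B}.
Min-cut edges: A→R1 (2), B→R1 (7), B→C (4); capacity 2 + 7 + 4 = 13.

13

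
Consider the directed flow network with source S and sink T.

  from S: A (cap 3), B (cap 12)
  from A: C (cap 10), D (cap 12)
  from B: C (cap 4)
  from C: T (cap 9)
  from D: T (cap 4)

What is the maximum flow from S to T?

7

Augment S→A→C→T: bottleneck 3, flow now 3.
Augment S→B→C→T: bottleneck 4, flow now 7.
No augmenting path remains; maximum flow = 7.
In the residual graph, reachable from S: {S, B}.
Min-cut edges: S→A (3), B→C (4); capacity 3 + 4 = 7.
This cut is saturated, so no flow can exceed 7.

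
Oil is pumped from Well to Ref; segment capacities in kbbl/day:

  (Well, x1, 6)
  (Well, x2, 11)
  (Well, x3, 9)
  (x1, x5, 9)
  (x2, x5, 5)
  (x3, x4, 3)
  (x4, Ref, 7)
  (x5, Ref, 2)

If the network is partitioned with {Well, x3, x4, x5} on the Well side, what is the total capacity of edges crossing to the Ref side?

Edges leaving {Well, x3, x4, x5}: Well→x1 (6), Well→x2 (11), x4→Ref (7), x5→Ref (2).
Cut capacity = 6 + 11 + 7 + 2 = 26.

26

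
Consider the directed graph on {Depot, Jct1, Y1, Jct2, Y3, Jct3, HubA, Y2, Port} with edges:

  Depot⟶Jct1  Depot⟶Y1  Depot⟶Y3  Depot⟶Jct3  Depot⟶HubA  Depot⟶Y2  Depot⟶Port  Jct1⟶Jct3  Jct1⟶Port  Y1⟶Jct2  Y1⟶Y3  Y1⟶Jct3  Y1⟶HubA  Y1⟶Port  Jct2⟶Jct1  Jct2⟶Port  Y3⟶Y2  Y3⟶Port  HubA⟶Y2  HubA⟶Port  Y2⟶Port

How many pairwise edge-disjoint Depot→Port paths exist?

Assign every edge capacity 1; by Menger, the answer equals the max flow.
Path Depot→Port (+1); total 1.
Path Depot→Jct1→Port (+1); total 2.
Path Depot→Y1→Port (+1); total 3.
Path Depot→Y3→Port (+1); total 4.
Path Depot→HubA→Port (+1); total 5.
Path Depot→Y2→Port (+1); total 6.
No residual Depot→Port path; max flow = 6.
Certifying cut of size 6: {Depot→HubA, Depot→Jct1, Depot→Port, Depot→Y1, Depot→Y2, Depot→Y3}.

6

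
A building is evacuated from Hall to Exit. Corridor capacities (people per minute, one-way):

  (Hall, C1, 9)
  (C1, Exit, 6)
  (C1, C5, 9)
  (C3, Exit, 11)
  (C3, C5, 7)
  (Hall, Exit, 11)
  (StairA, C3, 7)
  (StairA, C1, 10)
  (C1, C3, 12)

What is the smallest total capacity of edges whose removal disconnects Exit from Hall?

Augment Hall→Exit: bottleneck 11, flow now 11.
Augment Hall→C1→Exit: bottleneck 6, flow now 17.
Augment Hall→C1→C3→Exit: bottleneck 3, flow now 20.
No augmenting path remains; maximum flow = 20.
By max-flow min-cut, the minimum cut capacity equals the max flow.
In the residual graph, reachable from Hall: {Hall}.
Min-cut edges: Hall→C1 (9), Hall→Exit (11); capacity 9 + 11 = 20.

20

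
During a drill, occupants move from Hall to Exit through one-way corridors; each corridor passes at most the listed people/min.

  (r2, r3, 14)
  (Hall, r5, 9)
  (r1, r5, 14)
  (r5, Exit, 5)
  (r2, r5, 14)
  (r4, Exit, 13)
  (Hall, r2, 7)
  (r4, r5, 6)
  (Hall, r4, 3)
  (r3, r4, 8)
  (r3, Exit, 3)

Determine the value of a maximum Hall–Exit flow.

15

Augment Hall→r4→Exit: bottleneck 3, flow now 3.
Augment Hall→r5→Exit: bottleneck 5, flow now 8.
Augment Hall→r2→r3→Exit: bottleneck 3, flow now 11.
Augment Hall→r2→r3→r4→Exit: bottleneck 4, flow now 15.
No augmenting path remains; maximum flow = 15.
In the residual graph, reachable from Hall: {Hall, r5}.
Min-cut edges: Hall→r2 (7), Hall→r4 (3), r5→Exit (5); capacity 7 + 3 + 5 = 15.
This cut is saturated, so no flow can exceed 15.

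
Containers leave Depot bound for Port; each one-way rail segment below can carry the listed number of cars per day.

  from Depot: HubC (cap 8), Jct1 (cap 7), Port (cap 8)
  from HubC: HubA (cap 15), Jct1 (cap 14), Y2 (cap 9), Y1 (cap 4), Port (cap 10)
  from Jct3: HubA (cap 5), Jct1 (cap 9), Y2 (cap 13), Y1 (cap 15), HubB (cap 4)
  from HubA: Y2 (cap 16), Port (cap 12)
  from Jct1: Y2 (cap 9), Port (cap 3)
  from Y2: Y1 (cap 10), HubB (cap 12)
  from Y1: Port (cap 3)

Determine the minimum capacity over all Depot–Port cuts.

Augment Depot→Port: bottleneck 8, flow now 8.
Augment Depot→HubC→Port: bottleneck 8, flow now 16.
Augment Depot→Jct1→Port: bottleneck 3, flow now 19.
Augment Depot→Jct1→Y2→Y1→Port: bottleneck 3, flow now 22.
No augmenting path remains; maximum flow = 22.
By max-flow min-cut, the minimum cut capacity equals the max flow.
In the residual graph, reachable from Depot: {Depot, Jct1, Y2, Y1, HubB}.
Min-cut edges: Depot→HubC (8), Depot→Port (8), Jct1→Port (3), Y1→Port (3); capacity 8 + 8 + 3 + 3 = 22.

22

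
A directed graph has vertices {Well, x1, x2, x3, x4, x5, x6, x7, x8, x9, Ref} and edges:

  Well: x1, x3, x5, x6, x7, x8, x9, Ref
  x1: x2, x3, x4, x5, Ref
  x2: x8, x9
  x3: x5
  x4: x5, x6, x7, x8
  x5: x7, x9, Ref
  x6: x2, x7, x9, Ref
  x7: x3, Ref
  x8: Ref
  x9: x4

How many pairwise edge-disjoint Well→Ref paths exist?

6

Assign every edge capacity 1; by Menger, the answer equals the max flow.
Path Well→Ref (+1); total 1.
Path Well→x1→Ref (+1); total 2.
Path Well→x5→Ref (+1); total 3.
Path Well→x6→Ref (+1); total 4.
Path Well→x7→Ref (+1); total 5.
Path Well→x8→Ref (+1); total 6.
No residual Well→Ref path; max flow = 6.
Certifying cut of size 6: {Well→Ref, Well→x1, x5→Ref, x6→Ref, x7→Ref, x8→Ref}.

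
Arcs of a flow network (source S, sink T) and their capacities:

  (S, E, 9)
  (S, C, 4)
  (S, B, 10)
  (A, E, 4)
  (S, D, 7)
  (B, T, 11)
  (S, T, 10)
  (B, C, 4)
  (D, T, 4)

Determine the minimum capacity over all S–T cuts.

24

Augment S→T: bottleneck 10, flow now 10.
Augment S→B→T: bottleneck 10, flow now 20.
Augment S→D→T: bottleneck 4, flow now 24.
No augmenting path remains; maximum flow = 24.
By max-flow min-cut, the minimum cut capacity equals the max flow.
In the residual graph, reachable from S: {S, C, D, E}.
Min-cut edges: S→B (10), S→T (10), D→T (4); capacity 10 + 10 + 4 = 24.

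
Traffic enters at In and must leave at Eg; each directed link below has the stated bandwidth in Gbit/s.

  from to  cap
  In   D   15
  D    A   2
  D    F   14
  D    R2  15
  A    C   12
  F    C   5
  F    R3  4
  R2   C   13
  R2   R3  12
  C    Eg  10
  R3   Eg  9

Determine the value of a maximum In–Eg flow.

15

Augment In→D→A→C→Eg: bottleneck 2, flow now 2.
Augment In→D→F→C→Eg: bottleneck 5, flow now 7.
Augment In→D→F→R3→Eg: bottleneck 4, flow now 11.
Augment In→D→R2→C→Eg: bottleneck 3, flow now 14.
Augment In→D→R2→R3→Eg: bottleneck 1, flow now 15.
No augmenting path remains; maximum flow = 15.
In the residual graph, reachable from In: {In}.
Min-cut edges: In→D (15); capacity 15 = 15.
This cut is saturated, so no flow can exceed 15.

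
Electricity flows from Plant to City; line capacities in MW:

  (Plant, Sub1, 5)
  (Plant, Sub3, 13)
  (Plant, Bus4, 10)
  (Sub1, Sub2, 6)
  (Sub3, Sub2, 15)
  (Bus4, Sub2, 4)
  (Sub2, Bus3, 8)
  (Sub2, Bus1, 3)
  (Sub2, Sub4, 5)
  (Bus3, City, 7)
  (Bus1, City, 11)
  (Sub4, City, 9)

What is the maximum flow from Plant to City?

15

Augment Plant→Sub1→Sub2→Bus3→City: bottleneck 5, flow now 5.
Augment Plant→Sub3→Sub2→Bus3→City: bottleneck 2, flow now 7.
Augment Plant→Sub3→Sub2→Bus1→City: bottleneck 3, flow now 10.
Augment Plant→Sub3→Sub2→Sub4→City: bottleneck 5, flow now 15.
No augmenting path remains; maximum flow = 15.
In the residual graph, reachable from Plant: {Plant, Sub1, Sub3, Bus4, Sub2, Bus3}.
Min-cut edges: Sub2→Bus1 (3), Sub2→Sub4 (5), Bus3→City (7); capacity 3 + 5 + 7 = 15.
This cut is saturated, so no flow can exceed 15.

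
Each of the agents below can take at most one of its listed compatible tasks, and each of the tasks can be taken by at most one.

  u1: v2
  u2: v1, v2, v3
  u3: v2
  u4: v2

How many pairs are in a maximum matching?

2

Unit-capacity flow: source→left, listed edges, right→sink; max matching = max flow.
Augmenting path u1→v2 (+1); matched 1.
Augmenting path u2→v1 (+1); matched 2.
No augmenting path remains; maximum matching = 2.
König certificate: {u2, v2} is a vertex cover of size 2 (every listed pair touches it), so no matching can be larger.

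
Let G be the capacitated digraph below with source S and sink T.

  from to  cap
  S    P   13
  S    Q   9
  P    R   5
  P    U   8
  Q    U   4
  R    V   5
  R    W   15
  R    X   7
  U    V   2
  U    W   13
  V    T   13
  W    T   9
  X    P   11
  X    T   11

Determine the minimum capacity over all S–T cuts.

Augment S→P→R→V→T: bottleneck 5, flow now 5.
Augment S→P→U→V→T: bottleneck 2, flow now 7.
Augment S→P→U→W→T: bottleneck 6, flow now 13.
Augment S→Q→U→W→T: bottleneck 3, flow now 16.
No augmenting path remains; maximum flow = 16.
By max-flow min-cut, the minimum cut capacity equals the max flow.
In the residual graph, reachable from S: {S, P, Q, U, W}.
Min-cut edges: P→R (5), U→V (2), W→T (9); capacity 5 + 2 + 9 = 16.

16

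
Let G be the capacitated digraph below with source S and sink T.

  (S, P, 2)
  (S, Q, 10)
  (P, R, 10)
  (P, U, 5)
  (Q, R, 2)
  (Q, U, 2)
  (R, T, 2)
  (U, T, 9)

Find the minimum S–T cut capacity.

6

Augment S→P→R→T: bottleneck 2, flow now 2.
Augment S→Q→U→T: bottleneck 2, flow now 4.
Augment S→Q→R→P→U→T: bottleneck 2, flow now 6. (uses reverse residual edge)
No augmenting path remains; maximum flow = 6.
By max-flow min-cut, the minimum cut capacity equals the max flow.
In the residual graph, reachable from S: {S, Q}.
Min-cut edges: S→P (2), Q→R (2), Q→U (2); capacity 2 + 2 + 2 = 6.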